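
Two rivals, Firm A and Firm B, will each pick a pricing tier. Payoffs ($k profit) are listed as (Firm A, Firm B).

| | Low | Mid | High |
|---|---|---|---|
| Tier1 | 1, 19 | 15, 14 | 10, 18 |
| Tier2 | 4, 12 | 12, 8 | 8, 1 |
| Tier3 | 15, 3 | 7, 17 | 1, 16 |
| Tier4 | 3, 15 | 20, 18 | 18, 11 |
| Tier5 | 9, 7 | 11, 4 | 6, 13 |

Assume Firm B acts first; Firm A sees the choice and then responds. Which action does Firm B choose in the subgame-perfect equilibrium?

Solve by backward induction (Firm B leads).
- Low: BR = Tier3, leader payoff 3.
- Mid: BR = Tier4, leader payoff 18.
- High: BR = Tier4, leader payoff 11.
Maximizing over 3, 18, 11, Firm B chooses Mid. Subgame-perfect outcome: (Tier4, Mid) with payoffs (20, 18).

Mid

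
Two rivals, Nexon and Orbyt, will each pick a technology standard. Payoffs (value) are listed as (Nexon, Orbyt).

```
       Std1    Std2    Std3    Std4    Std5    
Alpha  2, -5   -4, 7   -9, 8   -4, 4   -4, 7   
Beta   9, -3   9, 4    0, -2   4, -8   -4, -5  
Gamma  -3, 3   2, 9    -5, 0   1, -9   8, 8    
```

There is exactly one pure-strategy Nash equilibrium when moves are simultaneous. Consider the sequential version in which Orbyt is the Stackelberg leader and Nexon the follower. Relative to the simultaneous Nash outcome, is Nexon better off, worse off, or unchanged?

worse off

Solve by backward induction (Orbyt leads).
- Std1: Nexon compares 2, 9, -3 and picks Beta; Orbyt would get -3.
- Std2: Nexon compares -4, 9, 2 and picks Beta; Orbyt would get 4.
- Std3: Nexon compares -9, 0, -5 and picks Beta; Orbyt would get -2.
- Std4: Nexon compares -4, 4, 1 and picks Beta; Orbyt would get -8.
- Std5: Nexon compares -4, -4, 8 and picks Gamma; Orbyt would get 8.
Orbyt's induced payoffs are -3, 4, -2, -8, 8, so Orbyt commits to Std5. Subgame-perfect outcome: (Gamma, Std5) with payoffs (8, 8).
For the simultaneous game, intersect best replies.
Nexon's best replies: Std1→Beta; Std2→Beta; Std3→Beta; Std4→Beta; Std5→Gamma.
Orbyt's best replies: Alpha→Std3; Beta→Std2; Gamma→Std2.
Only (Beta, Std2) has each player best-responding; Nash payoffs (9, 4).
Nexon earns 8 sequentially versus 9 at the Nash outcome: worse off.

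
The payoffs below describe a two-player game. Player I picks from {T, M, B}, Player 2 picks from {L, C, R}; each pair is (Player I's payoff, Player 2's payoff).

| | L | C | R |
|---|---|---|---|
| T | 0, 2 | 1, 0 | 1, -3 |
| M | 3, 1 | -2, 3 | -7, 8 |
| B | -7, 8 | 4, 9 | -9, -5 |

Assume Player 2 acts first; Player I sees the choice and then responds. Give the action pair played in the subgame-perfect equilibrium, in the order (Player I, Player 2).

(B, C)

Player I best-responds to each possible Player 2 move:
- L: BR = M, leader payoff 1.
- C: BR = B, leader payoff 9.
- R: BR = T, leader payoff -3.
Player 2's induced payoffs are 1, 9, -3, so Player 2 commits to C. Subgame-perfect outcome: (B, C) with payoffs (4, 9).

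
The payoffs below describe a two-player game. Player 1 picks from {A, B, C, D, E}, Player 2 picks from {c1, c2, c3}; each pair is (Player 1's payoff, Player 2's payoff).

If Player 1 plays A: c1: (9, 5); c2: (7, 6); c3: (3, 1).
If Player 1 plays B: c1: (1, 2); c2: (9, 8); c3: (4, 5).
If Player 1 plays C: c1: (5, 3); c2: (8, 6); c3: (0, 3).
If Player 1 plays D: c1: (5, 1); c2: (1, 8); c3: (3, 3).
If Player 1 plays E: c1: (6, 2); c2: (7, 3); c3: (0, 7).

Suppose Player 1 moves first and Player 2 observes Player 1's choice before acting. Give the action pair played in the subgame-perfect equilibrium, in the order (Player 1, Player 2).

(B, c2)

Work backward from Player 2's decision.
- A: Player 2 compares 5, 6, 1 and picks c2; Player 1 would get 7.
- B: Player 2 compares 2, 8, 5 and picks c2; Player 1 would get 9.
- C: Player 2 compares 3, 6, 3 and picks c2; Player 1 would get 8.
- D: Player 2 compares 1, 8, 3 and picks c2; Player 1 would get 1.
- E: Player 2 compares 2, 3, 7 and picks c3; Player 1 would get 0.
Player 1's induced payoffs are 7, 9, 8, 1, 0, so Player 1 commits to B. Subgame-perfect outcome: (B, c2) with payoffs (9, 8).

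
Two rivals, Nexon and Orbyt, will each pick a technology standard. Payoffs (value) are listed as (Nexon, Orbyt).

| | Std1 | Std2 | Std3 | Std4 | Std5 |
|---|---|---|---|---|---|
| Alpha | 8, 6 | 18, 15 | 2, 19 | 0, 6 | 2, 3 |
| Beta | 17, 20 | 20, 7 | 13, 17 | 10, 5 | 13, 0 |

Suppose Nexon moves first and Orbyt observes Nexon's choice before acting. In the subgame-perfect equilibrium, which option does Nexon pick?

Backward induction with Nexon moving first.
- Alpha → Orbyt plays Std3 (best of 6, 15, 19, 6, 3); Nexon gets 2.
- Beta → Orbyt plays Std1 (best of 20, 7, 17, 5, 0); Nexon gets 17.
Among 2, 17, the best is 17 at Beta. Subgame-perfect outcome: (Beta, Std1) with payoffs (17, 20).

Beta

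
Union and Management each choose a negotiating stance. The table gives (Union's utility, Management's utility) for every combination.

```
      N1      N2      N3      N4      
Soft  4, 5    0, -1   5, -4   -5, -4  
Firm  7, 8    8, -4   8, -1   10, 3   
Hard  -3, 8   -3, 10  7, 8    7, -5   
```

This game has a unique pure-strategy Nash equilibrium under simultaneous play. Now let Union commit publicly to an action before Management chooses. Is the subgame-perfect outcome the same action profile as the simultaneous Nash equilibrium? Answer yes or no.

yes

Work backward from Management's decision.
- Soft: BR = N1, leader payoff 4.
- Firm: BR = N1, leader payoff 7.
- Hard: BR = N2, leader payoff -3.
Union's induced payoffs are 4, 7, -3, so Union commits to Firm. Subgame-perfect outcome: (Firm, N1) with payoffs (7, 8).
Under simultaneous play:
Union's best replies: N1→Firm; N2→Firm; N3→Firm; N4→Firm.
Management's best replies: Soft→N1; Firm→N1; Hard→N2.
Only (Firm, N1) has each player best-responding; Nash payoffs (7, 8).
Sequential outcome (Firm, N1) coincides with the Nash profile (Firm, N1).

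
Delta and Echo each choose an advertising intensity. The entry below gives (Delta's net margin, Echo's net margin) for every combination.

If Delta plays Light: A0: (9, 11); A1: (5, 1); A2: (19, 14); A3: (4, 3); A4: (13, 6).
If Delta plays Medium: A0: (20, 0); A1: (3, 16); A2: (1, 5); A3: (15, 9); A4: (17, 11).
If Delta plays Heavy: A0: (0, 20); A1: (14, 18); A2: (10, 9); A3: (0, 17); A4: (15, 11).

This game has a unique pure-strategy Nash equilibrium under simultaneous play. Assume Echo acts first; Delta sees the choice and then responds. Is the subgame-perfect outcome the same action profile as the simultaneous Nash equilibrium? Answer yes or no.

no

Work backward from Delta's decision.
- A0: BR = Medium, leader payoff 0.
- A1: BR = Heavy, leader payoff 18.
- A2: BR = Light, leader payoff 14.
- A3: BR = Medium, leader payoff 9.
- A4: BR = Medium, leader payoff 11.
Maximizing over 0, 18, 14, 9, 11, Echo chooses A1. Subgame-perfect outcome: (Heavy, A1) with payoffs (14, 18).
For the simultaneous game, intersect best replies.
Delta's best replies: A0→Medium; A1→Heavy; A2→Light; A3→Medium; A4→Medium.
Echo's best replies: Light→A2; Medium→A1; Heavy→A0.
Only (Light, A2) has each player best-responding; Nash payoffs (19, 14).
Sequential outcome (Heavy, A1) differs from the Nash profile (Light, A2).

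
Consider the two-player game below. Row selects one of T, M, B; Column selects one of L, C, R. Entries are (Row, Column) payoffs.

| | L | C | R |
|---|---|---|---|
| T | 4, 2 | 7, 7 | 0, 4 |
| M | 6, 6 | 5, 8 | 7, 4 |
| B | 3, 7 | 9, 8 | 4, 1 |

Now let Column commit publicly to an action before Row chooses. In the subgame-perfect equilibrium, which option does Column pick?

Work backward from Row's decision.
- L → Row plays M (best of 4, 6, 3); Column gets 6.
- C → Row plays B (best of 7, 5, 9); Column gets 8.
- R → Row plays M (best of 0, 7, 4); Column gets 4.
Column's induced payoffs are 6, 8, 4, so Column commits to C. Subgame-perfect outcome: (B, C) with payoffs (9, 8).

C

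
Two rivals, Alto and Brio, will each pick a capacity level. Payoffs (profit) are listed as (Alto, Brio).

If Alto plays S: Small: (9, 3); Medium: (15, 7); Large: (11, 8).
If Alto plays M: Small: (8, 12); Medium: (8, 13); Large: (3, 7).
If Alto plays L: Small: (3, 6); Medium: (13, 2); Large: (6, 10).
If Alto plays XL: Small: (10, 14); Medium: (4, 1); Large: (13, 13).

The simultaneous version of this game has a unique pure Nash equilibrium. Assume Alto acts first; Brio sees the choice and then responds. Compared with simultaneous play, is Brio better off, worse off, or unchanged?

worse off

Backward induction with Alto moving first.
- S: BR = Large, leader payoff 11.
- M: BR = Medium, leader payoff 8.
- L: BR = Large, leader payoff 6.
- XL: BR = Small, leader payoff 10.
Among 11, 8, 6, 10, the best is 11 at S. Subgame-perfect outcome: (S, Large) with payoffs (11, 8).
For the simultaneous game, intersect best replies.
Alto's best replies: Small→XL; Medium→S; Large→XL.
Brio's best replies: S→Large; M→Medium; L→Large; XL→Small.
The unique mutual best reply is (XL, Small), giving (10, 14).
Brio earns 8 sequentially versus 14 at the Nash outcome: worse off.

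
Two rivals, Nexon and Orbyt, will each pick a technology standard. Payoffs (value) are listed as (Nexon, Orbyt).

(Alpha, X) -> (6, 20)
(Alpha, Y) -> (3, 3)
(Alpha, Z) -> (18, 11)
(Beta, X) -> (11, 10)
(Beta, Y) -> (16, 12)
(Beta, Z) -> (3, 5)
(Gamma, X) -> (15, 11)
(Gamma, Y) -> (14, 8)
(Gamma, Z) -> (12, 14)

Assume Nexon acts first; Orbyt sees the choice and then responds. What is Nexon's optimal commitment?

Beta

Backward induction with Nexon moving first.
- Alpha: BR = X, leader payoff 6.
- Beta: BR = Y, leader payoff 16.
- Gamma: BR = Z, leader payoff 12.
Among 6, 16, 12, the best is 16 at Beta. Subgame-perfect outcome: (Beta, Y) with payoffs (16, 12).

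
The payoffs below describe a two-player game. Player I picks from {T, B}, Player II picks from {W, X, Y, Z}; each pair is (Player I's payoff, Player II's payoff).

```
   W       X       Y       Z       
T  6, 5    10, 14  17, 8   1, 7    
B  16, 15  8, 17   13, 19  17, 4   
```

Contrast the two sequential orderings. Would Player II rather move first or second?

If Player I leads: Player II's best replies are T→X, B→Y; Player I's induced payoffs 10, 13; outcome (B, Y), payoffs (13, 19).
If Player II leads: Player I's best replies are W→B, X→T, Y→T, Z→B; Player II's induced payoffs 15, 14, 8, 4; outcome (B, W), payoffs (16, 15).
Player II gets 15 moving first and 19 moving second, so Player II prefers to move second.

second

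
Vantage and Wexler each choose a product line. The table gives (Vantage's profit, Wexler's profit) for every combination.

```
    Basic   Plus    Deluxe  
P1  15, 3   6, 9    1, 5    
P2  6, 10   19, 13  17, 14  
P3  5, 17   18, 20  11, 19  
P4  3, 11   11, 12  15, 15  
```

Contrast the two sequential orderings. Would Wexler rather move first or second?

second

If Vantage leads: Wexler's best replies are P1→Plus, P2→Deluxe, P3→Plus, P4→Deluxe; Vantage's induced payoffs 6, 17, 18, 15; outcome (P3, Plus), payoffs (18, 20).
If Wexler leads: Vantage's best replies are Basic→P1, Plus→P2, Deluxe→P2; Wexler's induced payoffs 3, 13, 14; outcome (P2, Deluxe), payoffs (17, 14).
Wexler gets 14 moving first and 20 moving second, so Wexler prefers to move second.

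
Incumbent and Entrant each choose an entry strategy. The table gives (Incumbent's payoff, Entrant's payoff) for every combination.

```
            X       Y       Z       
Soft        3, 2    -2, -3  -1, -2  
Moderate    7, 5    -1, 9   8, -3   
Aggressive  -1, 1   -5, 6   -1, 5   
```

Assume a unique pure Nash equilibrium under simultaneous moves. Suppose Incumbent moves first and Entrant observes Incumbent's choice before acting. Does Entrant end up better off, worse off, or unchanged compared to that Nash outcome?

Work backward from Entrant's decision.
- Soft → Entrant plays X (best of 2, -3, -2); Incumbent gets 3.
- Moderate → Entrant plays Y (best of 5, 9, -3); Incumbent gets -1.
- Aggressive → Entrant plays Y (best of 1, 6, 5); Incumbent gets -5.
Maximizing over 3, -1, -5, Incumbent chooses Soft. Subgame-perfect outcome: (Soft, X) with payoffs (3, 2).
Under simultaneous play:
Incumbent's best replies: X→Moderate; Y→Moderate; Z→Moderate.
Entrant's best replies: Soft→X; Moderate→Y; Aggressive→Y.
The unique mutual best reply is (Moderate, Y), giving (-1, 9).
Entrant earns 2 sequentially versus 9 at the Nash outcome: worse off.

worse off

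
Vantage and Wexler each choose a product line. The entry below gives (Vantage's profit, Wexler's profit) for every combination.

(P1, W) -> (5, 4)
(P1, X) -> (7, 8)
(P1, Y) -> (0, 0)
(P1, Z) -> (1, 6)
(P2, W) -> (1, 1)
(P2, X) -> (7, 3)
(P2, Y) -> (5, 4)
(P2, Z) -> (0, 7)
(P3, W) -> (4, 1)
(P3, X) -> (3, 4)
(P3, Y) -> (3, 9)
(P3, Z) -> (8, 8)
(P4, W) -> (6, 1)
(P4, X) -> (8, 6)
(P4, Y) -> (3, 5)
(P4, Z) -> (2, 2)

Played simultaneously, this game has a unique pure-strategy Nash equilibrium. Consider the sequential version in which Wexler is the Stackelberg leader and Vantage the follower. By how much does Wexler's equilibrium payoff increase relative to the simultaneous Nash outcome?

2

Backward induction with Wexler moving first.
- W → Vantage plays P4 (best of 5, 1, 4, 6); Wexler gets 1.
- X → Vantage plays P4 (best of 7, 7, 3, 8); Wexler gets 6.
- Y → Vantage plays P2 (best of 0, 5, 3, 3); Wexler gets 4.
- Z → Vantage plays P3 (best of 1, 0, 8, 2); Wexler gets 8.
Maximizing over 1, 6, 4, 8, Wexler chooses Z. Subgame-perfect outcome: (P3, Z) with payoffs (8, 8).
For the simultaneous game, intersect best replies.
Vantage's best replies: W→P4; X→P4; Y→P2; Z→P3.
Wexler's best replies: P1→X; P2→Z; P3→Y; P4→X.
Only (P4, X) has each player best-responding; Nash payoffs (8, 6).
Wexler's commitment gain: 8 − 6 = 2.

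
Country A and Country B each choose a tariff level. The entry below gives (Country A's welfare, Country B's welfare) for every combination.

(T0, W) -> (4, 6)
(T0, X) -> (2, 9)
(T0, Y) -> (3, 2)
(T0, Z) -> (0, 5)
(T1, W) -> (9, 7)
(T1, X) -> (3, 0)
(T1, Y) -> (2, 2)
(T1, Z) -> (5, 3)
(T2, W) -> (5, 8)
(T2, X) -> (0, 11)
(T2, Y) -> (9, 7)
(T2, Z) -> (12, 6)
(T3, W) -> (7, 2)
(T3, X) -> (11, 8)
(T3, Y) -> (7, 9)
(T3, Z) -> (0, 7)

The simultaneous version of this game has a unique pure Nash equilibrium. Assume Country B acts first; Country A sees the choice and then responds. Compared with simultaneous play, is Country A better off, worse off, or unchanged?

Country A best-responds to each possible Country B move:
- W → Country A plays T1 (best of 4, 9, 5, 7); Country B gets 7.
- X → Country A plays T3 (best of 2, 3, 0, 11); Country B gets 8.
- Y → Country A plays T2 (best of 3, 2, 9, 7); Country B gets 7.
- Z → Country A plays T2 (best of 0, 5, 12, 0); Country B gets 6.
Among 7, 8, 7, 6, the best is 8 at X. Subgame-perfect outcome: (T3, X) with payoffs (11, 8).
For the simultaneous game, intersect best replies.
Country A's best replies: W→T1; X→T3; Y→T2; Z→T2.
Country B's best replies: T0→X; T1→W; T2→X; T3→Y.
The unique mutual best reply is (T1, W), giving (9, 7).
Country A earns 11 sequentially versus 9 at the Nash outcome: better off.

better off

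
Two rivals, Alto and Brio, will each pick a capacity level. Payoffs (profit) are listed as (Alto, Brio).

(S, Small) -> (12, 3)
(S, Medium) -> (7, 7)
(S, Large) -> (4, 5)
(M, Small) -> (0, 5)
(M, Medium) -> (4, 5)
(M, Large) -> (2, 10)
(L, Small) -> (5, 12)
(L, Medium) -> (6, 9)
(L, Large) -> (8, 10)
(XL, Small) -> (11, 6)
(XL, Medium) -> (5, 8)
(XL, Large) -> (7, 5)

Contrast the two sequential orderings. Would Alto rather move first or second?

second

If Alto leads: Brio's best replies are S→Medium, M→Large, L→Small, XL→Medium; Alto's induced payoffs 7, 2, 5, 5; outcome (S, Medium), payoffs (7, 7).
If Brio leads: Alto's best replies are Small→S, Medium→S, Large→L; Brio's induced payoffs 3, 7, 10; outcome (L, Large), payoffs (8, 10).
Alto gets 7 moving first and 8 moving second, so Alto prefers to move second.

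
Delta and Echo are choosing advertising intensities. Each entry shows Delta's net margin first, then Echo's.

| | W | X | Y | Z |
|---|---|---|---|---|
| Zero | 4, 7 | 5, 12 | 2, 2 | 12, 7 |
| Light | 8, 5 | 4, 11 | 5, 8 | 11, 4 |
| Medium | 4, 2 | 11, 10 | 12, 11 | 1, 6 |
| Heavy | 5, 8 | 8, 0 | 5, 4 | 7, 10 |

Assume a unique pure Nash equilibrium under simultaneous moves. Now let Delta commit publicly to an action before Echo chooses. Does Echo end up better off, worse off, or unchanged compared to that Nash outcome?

Solve by backward induction (Delta leads).
- Zero: BR = X, leader payoff 5.
- Light: BR = X, leader payoff 4.
- Medium: BR = Y, leader payoff 12.
- Heavy: BR = Z, leader payoff 7.
Delta's induced payoffs are 5, 4, 12, 7, so Delta commits to Medium. Subgame-perfect outcome: (Medium, Y) with payoffs (12, 11).
Now find the simultaneous Nash equilibrium.
Delta's best replies: W→Light; X→Medium; Y→Medium; Z→Zero.
Echo's best replies: Zero→X; Light→X; Medium→Y; Heavy→Z.
Only (Medium, Y) has each player best-responding; Nash payoffs (12, 11).
Echo earns 11 sequentially versus 11 at the Nash outcome: unchanged.

unchanged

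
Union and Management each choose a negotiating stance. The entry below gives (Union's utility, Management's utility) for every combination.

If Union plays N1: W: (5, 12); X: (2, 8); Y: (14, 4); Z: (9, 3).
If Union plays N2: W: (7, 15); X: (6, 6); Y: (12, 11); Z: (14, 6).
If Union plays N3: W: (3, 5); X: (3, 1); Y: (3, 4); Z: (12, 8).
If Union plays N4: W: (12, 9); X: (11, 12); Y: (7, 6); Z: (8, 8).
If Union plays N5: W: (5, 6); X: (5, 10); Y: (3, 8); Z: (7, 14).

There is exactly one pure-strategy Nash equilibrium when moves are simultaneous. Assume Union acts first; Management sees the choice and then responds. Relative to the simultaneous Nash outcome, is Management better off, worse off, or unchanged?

Management best-responds to each possible Union move:
- N1: BR = W, leader payoff 5.
- N2: BR = W, leader payoff 7.
- N3: BR = Z, leader payoff 12.
- N4: BR = X, leader payoff 11.
- N5: BR = Z, leader payoff 7.
Among 5, 7, 12, 11, 7, the best is 12 at N3. Subgame-perfect outcome: (N3, Z) with payoffs (12, 8).
For the simultaneous game, intersect best replies.
Union's best replies: W→N4; X→N4; Y→N1; Z→N2.
Management's best replies: N1→W; N2→W; N3→Z; N4→X; N5→Z.
Only (N4, X) has each player best-responding; Nash payoffs (11, 12).
Management earns 8 sequentially versus 12 at the Nash outcome: worse off.

worse off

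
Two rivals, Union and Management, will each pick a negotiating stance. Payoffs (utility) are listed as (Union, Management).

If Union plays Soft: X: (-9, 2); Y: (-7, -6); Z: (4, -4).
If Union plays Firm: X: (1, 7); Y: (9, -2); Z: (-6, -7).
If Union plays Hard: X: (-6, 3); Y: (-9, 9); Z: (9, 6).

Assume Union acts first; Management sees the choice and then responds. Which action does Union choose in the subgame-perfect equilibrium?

Firm

Work backward from Management's decision.
- Soft: Management compares 2, -6, -4 and picks X; Union would get -9.
- Firm: Management compares 7, -2, -7 and picks X; Union would get 1.
- Hard: Management compares 3, 9, 6 and picks Y; Union would get -9.
Maximizing over -9, 1, -9, Union chooses Firm. Subgame-perfect outcome: (Firm, X) with payoffs (1, 7).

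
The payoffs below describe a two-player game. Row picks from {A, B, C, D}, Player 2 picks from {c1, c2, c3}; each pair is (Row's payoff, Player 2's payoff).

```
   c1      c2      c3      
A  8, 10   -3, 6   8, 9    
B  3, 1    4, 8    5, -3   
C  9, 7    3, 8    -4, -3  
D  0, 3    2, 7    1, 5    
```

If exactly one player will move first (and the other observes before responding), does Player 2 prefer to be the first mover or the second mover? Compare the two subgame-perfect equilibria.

second

If Row leads: Player 2's best replies are A→c1, B→c2, C→c2, D→c2; Row's induced payoffs 8, 4, 3, 2; outcome (A, c1), payoffs (8, 10).
If Player 2 leads: Row's best replies are c1→C, c2→B, c3→A; Player 2's induced payoffs 7, 8, 9; outcome (A, c3), payoffs (8, 9).
Player 2 gets 9 moving first and 10 moving second, so Player 2 prefers to move second.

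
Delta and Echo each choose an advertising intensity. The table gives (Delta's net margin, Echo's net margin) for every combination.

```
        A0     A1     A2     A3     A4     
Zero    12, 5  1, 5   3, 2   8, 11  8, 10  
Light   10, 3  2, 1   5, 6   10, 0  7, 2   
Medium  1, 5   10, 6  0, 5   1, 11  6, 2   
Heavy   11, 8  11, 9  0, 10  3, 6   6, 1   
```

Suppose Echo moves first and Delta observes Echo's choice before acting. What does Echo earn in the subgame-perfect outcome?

10

Backward induction with Echo moving first.
- A0 → Delta plays Zero (best of 12, 10, 1, 11); Echo gets 5.
- A1 → Delta plays Heavy (best of 1, 2, 10, 11); Echo gets 9.
- A2 → Delta plays Light (best of 3, 5, 0, 0); Echo gets 6.
- A3 → Delta plays Light (best of 8, 10, 1, 3); Echo gets 0.
- A4 → Delta plays Zero (best of 8, 7, 6, 6); Echo gets 10.
Among 5, 9, 6, 0, 10, the best is 10 at A4. Subgame-perfect outcome: (Zero, A4) with payoffs (8, 10).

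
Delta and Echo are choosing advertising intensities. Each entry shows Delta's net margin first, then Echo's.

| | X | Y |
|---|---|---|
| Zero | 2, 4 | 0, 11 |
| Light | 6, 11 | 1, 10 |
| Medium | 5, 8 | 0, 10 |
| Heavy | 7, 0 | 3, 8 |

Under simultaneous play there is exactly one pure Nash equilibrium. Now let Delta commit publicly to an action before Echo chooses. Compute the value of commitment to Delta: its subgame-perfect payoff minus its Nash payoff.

Solve by backward induction (Delta leads).
- Zero → Echo plays Y (best of 4, 11); Delta gets 0.
- Light → Echo plays X (best of 11, 10); Delta gets 6.
- Medium → Echo plays Y (best of 8, 10); Delta gets 0.
- Heavy → Echo plays Y (best of 0, 8); Delta gets 3.
Maximizing over 0, 6, 0, 3, Delta chooses Light. Subgame-perfect outcome: (Light, X) with payoffs (6, 11).
Under simultaneous play:
Delta's best replies: X→Heavy; Y→Heavy.
Echo's best replies: Zero→Y; Light→X; Medium→Y; Heavy→Y.
The unique mutual best reply is (Heavy, Y), giving (3, 8).
Delta's commitment gain: 6 − 3 = 3.

3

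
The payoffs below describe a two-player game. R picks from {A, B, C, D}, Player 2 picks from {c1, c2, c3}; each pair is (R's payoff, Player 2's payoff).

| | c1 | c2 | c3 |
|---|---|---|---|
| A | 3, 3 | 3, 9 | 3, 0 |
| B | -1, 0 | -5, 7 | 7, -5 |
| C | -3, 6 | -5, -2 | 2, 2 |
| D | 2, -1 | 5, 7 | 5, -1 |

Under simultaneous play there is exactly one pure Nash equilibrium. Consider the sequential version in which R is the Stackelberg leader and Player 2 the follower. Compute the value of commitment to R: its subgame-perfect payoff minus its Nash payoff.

Solve by backward induction (R leads).
- A: Player 2 compares 3, 9, 0 and picks c2; R would get 3.
- B: Player 2 compares 0, 7, -5 and picks c2; R would get -5.
- C: Player 2 compares 6, -2, 2 and picks c1; R would get -3.
- D: Player 2 compares -1, 7, -1 and picks c2; R would get 5.
Among 3, -5, -3, 5, the best is 5 at D. Subgame-perfect outcome: (D, c2) with payoffs (5, 7).
Under simultaneous play:
R's best replies: c1→A; c2→D; c3→B.
Player 2's best replies: A→c2; B→c2; C→c1; D→c2.
Only (D, c2) has each player best-responding; Nash payoffs (5, 7).
R's commitment gain: 5 − 5 = 0.

0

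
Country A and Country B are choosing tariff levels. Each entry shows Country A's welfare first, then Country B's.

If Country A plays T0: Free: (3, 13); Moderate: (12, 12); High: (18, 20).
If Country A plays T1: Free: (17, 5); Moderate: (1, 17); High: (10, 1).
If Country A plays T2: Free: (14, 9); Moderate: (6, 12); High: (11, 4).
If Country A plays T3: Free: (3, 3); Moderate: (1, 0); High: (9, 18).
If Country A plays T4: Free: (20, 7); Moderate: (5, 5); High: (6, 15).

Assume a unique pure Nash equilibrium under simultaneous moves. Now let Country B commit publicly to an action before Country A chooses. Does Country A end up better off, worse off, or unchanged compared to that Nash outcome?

unchanged

Country A best-responds to each possible Country B move:
- Free: BR = T4, leader payoff 7.
- Moderate: BR = T0, leader payoff 12.
- High: BR = T0, leader payoff 20.
Country B's induced payoffs are 7, 12, 20, so Country B commits to High. Subgame-perfect outcome: (T0, High) with payoffs (18, 20).
Under simultaneous play:
Country A's best replies: Free→T4; Moderate→T0; High→T0.
Country B's best replies: T0→High; T1→Moderate; T2→Moderate; T3→High; T4→High.
The unique mutual best reply is (T0, High), giving (18, 20).
Country A earns 18 sequentially versus 18 at the Nash outcome: unchanged.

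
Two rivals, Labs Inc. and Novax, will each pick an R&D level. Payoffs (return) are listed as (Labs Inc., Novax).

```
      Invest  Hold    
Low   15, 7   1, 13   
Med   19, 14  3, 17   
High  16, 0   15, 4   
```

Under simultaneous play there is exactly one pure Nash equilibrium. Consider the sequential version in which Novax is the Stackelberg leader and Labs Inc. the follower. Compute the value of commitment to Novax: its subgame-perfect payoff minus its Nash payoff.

Backward induction with Novax moving first.
- Invest: BR = Med, leader payoff 14.
- Hold: BR = High, leader payoff 4.
Maximizing over 14, 4, Novax chooses Invest. Subgame-perfect outcome: (Med, Invest) with payoffs (19, 14).
For the simultaneous game, intersect best replies.
Labs Inc.'s best replies: Invest→Med; Hold→High.
Novax's best replies: Low→Hold; Med→Hold; High→Hold.
The unique mutual best reply is (High, Hold), giving (15, 4).
Novax's commitment gain: 14 − 4 = 10.

10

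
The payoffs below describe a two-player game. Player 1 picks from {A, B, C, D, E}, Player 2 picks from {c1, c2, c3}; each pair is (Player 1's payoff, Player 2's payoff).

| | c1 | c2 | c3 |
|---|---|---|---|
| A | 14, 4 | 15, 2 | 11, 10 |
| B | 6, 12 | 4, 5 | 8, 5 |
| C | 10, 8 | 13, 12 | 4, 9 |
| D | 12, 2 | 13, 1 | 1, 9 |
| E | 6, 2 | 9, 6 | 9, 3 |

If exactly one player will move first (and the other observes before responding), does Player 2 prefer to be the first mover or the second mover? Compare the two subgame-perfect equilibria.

If Player 1 leads: Player 2's best replies are A→c3, B→c1, C→c2, D→c3, E→c2; Player 1's induced payoffs 11, 6, 13, 1, 9; outcome (C, c2), payoffs (13, 12).
If Player 2 leads: Player 1's best replies are c1→A, c2→A, c3→A; Player 2's induced payoffs 4, 2, 10; outcome (A, c3), payoffs (11, 10).
Player 2 gets 10 moving first and 12 moving second, so Player 2 prefers to move second.

second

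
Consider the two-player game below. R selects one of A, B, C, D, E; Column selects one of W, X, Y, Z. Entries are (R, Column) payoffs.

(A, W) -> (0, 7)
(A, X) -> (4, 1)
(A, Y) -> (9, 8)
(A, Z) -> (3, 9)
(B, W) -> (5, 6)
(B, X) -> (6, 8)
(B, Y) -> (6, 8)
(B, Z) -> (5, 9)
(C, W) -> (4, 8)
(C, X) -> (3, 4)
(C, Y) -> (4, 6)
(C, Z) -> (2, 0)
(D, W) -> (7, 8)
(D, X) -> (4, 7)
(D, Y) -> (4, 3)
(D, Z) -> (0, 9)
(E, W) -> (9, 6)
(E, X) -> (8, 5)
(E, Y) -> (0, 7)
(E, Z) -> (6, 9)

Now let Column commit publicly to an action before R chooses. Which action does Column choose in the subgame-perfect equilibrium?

R best-responds to each possible Column move:
- W: R compares 0, 5, 4, 7, 9 and picks E; Column would get 6.
- X: R compares 4, 6, 3, 4, 8 and picks E; Column would get 5.
- Y: R compares 9, 6, 4, 4, 0 and picks A; Column would get 8.
- Z: R compares 3, 5, 2, 0, 6 and picks E; Column would get 9.
Among 6, 5, 8, 9, the best is 9 at Z. Subgame-perfect outcome: (E, Z) with payoffs (6, 9).

Z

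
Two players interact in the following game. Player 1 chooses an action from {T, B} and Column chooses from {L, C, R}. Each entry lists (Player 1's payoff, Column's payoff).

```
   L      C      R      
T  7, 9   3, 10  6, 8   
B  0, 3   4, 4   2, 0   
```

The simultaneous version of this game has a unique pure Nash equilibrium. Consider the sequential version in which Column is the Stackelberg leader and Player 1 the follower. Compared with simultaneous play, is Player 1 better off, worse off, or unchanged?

better off

Solve by backward induction (Column leads).
- L → Player 1 plays T (best of 7, 0); Column gets 9.
- C → Player 1 plays B (best of 3, 4); Column gets 4.
- R → Player 1 plays T (best of 6, 2); Column gets 8.
Maximizing over 9, 4, 8, Column chooses L. Subgame-perfect outcome: (T, L) with payoffs (7, 9).
Under simultaneous play:
Player 1's best replies: L→T; C→B; R→T.
Column's best replies: T→C; B→C.
Only (B, C) has each player best-responding; Nash payoffs (4, 4).
Player 1 earns 7 sequentially versus 4 at the Nash outcome: better off.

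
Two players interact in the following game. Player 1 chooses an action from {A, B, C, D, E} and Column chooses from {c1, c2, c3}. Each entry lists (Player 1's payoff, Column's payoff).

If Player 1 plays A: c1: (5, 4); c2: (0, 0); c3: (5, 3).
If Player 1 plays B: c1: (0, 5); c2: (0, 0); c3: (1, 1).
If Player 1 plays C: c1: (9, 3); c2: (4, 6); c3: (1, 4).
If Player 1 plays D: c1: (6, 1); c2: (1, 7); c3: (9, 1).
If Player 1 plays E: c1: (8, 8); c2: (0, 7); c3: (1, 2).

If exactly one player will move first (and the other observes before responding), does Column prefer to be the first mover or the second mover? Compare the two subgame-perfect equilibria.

If Player 1 leads: Column's best replies are A→c1, B→c1, C→c2, D→c2, E→c1; Player 1's induced payoffs 5, 0, 4, 1, 8; outcome (E, c1), payoffs (8, 8).
If Column leads: Player 1's best replies are c1→C, c2→C, c3→D; Column's induced payoffs 3, 6, 1; outcome (C, c2), payoffs (4, 6).
Column gets 6 moving first and 8 moving second, so Column prefers to move second.

second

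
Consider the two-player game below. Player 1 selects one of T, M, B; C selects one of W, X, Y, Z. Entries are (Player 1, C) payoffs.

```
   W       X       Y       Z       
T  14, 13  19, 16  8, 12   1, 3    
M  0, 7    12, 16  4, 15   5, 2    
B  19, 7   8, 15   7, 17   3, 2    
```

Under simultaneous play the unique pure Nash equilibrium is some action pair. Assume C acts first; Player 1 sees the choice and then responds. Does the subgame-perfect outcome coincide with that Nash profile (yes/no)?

yes

Solve by backward induction (C leads).
- W: BR = B, leader payoff 7.
- X: BR = T, leader payoff 16.
- Y: BR = T, leader payoff 12.
- Z: BR = M, leader payoff 2.
Among 7, 16, 12, 2, the best is 16 at X. Subgame-perfect outcome: (T, X) with payoffs (19, 16).
Now find the simultaneous Nash equilibrium.
Player 1's best replies: W→B; X→T; Y→T; Z→M.
C's best replies: T→X; M→X; B→Y.
Only (T, X) has each player best-responding; Nash payoffs (19, 16).
Sequential outcome (T, X) coincides with the Nash profile (T, X).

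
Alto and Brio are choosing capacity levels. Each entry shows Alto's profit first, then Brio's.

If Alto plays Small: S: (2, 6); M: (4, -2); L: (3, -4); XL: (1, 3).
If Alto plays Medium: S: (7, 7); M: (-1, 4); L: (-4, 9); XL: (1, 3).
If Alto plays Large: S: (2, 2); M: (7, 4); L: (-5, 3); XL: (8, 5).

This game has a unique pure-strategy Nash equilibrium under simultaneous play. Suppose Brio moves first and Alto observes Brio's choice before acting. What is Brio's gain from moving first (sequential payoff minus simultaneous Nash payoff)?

2

Backward induction with Brio moving first.
- S → Alto plays Medium (best of 2, 7, 2); Brio gets 7.
- M → Alto plays Large (best of 4, -1, 7); Brio gets 4.
- L → Alto plays Small (best of 3, -4, -5); Brio gets -4.
- XL → Alto plays Large (best of 1, 1, 8); Brio gets 5.
Maximizing over 7, 4, -4, 5, Brio chooses S. Subgame-perfect outcome: (Medium, S) with payoffs (7, 7).
Under simultaneous play:
Alto's best replies: S→Medium; M→Large; L→Small; XL→Large.
Brio's best replies: Small→S; Medium→L; Large→XL.
The unique mutual best reply is (Large, XL), giving (8, 5).
Brio's commitment gain: 7 − 5 = 2.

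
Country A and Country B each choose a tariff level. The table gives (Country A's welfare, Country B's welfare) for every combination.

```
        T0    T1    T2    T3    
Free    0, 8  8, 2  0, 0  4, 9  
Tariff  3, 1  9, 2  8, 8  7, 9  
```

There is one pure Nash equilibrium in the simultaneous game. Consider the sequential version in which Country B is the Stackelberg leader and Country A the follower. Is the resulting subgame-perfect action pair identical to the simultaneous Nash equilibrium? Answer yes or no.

yes

Backward induction with Country B moving first.
- T0: BR = Tariff, leader payoff 1.
- T1: BR = Tariff, leader payoff 2.
- T2: BR = Tariff, leader payoff 8.
- T3: BR = Tariff, leader payoff 9.
Among 1, 2, 8, 9, the best is 9 at T3. Subgame-perfect outcome: (Tariff, T3) with payoffs (7, 9).
For the simultaneous game, intersect best replies.
Country A's best replies: T0→Tariff; T1→Tariff; T2→Tariff; T3→Tariff.
Country B's best replies: Free→T3; Tariff→T3.
Only (Tariff, T3) has each player best-responding; Nash payoffs (7, 9).
Sequential outcome (Tariff, T3) coincides with the Nash profile (Tariff, T3).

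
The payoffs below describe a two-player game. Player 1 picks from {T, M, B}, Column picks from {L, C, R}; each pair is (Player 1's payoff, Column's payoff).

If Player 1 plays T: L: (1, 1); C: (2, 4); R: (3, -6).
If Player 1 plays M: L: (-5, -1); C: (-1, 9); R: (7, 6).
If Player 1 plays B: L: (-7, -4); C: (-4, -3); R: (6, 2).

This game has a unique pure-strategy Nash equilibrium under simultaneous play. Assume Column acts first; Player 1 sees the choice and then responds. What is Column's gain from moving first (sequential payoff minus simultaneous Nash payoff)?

2

Player 1 best-responds to each possible Column move:
- L: Player 1 compares 1, -5, -7 and picks T; Column would get 1.
- C: Player 1 compares 2, -1, -4 and picks T; Column would get 4.
- R: Player 1 compares 3, 7, 6 and picks M; Column would get 6.
Maximizing over 1, 4, 6, Column chooses R. Subgame-perfect outcome: (M, R) with payoffs (7, 6).
For the simultaneous game, intersect best replies.
Player 1's best replies: L→T; C→T; R→M.
Column's best replies: T→C; M→C; B→R.
Only (T, C) has each player best-responding; Nash payoffs (2, 4).
Column's commitment gain: 6 − 4 = 2.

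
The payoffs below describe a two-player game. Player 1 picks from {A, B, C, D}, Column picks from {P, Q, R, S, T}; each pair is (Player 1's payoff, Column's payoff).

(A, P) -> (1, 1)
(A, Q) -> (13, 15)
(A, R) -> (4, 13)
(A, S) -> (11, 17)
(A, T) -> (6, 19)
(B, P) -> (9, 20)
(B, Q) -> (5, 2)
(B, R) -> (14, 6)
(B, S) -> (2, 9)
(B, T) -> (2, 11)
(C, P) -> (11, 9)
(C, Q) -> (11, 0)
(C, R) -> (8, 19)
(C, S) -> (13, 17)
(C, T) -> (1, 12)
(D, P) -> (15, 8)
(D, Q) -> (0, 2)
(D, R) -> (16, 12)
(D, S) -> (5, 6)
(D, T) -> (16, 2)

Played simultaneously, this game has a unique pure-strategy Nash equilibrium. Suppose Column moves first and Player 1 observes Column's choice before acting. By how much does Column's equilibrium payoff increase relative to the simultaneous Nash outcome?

Solve by backward induction (Column leads).
- P: BR = D, leader payoff 8.
- Q: BR = A, leader payoff 15.
- R: BR = D, leader payoff 12.
- S: BR = C, leader payoff 17.
- T: BR = D, leader payoff 2.
Among 8, 15, 12, 17, 2, the best is 17 at S. Subgame-perfect outcome: (C, S) with payoffs (13, 17).
Under simultaneous play:
Player 1's best replies: P→D; Q→A; R→D; S→C; T→D.
Column's best replies: A→T; B→P; C→R; D→R.
Only (D, R) has each player best-responding; Nash payoffs (16, 12).
Column's commitment gain: 17 − 12 = 5.

5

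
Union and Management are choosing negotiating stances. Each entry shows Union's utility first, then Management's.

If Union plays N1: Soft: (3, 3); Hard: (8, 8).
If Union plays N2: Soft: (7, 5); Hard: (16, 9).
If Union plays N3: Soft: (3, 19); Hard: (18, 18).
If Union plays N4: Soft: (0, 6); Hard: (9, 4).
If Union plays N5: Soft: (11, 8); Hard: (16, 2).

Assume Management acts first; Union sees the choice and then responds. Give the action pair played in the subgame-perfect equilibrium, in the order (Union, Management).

(N3, Hard)

Union best-responds to each possible Management move:
- Soft → Union plays N5 (best of 3, 7, 3, 0, 11); Management gets 8.
- Hard → Union plays N3 (best of 8, 16, 18, 9, 16); Management gets 18.
Among 8, 18, the best is 18 at Hard. Subgame-perfect outcome: (N3, Hard) with payoffs (18, 18).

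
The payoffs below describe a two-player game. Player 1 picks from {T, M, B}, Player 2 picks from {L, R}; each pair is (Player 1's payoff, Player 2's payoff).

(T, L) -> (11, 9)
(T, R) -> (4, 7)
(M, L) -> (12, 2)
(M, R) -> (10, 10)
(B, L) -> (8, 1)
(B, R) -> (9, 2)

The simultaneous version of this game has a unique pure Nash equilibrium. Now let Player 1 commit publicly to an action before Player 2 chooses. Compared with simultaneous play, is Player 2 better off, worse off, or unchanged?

Player 2 best-responds to each possible Player 1 move:
- T → Player 2 plays L (best of 9, 7); Player 1 gets 11.
- M → Player 2 plays R (best of 2, 10); Player 1 gets 10.
- B → Player 2 plays R (best of 1, 2); Player 1 gets 9.
Player 1's induced payoffs are 11, 10, 9, so Player 1 commits to T. Subgame-perfect outcome: (T, L) with payoffs (11, 9).
Under simultaneous play:
Player 1's best replies: L→M; R→M.
Player 2's best replies: T→L; M→R; B→R.
Only (M, R) has each player best-responding; Nash payoffs (10, 10).
Player 2 earns 9 sequentially versus 10 at the Nash outcome: worse off.

worse off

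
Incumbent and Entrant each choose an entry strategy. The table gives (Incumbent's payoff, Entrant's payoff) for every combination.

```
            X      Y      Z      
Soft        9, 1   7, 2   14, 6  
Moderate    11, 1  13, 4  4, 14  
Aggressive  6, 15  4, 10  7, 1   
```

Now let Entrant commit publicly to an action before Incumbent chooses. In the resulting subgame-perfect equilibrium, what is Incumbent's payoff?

14

Backward induction with Entrant moving first.
- X → Incumbent plays Moderate (best of 9, 11, 6); Entrant gets 1.
- Y → Incumbent plays Moderate (best of 7, 13, 4); Entrant gets 4.
- Z → Incumbent plays Soft (best of 14, 4, 7); Entrant gets 6.
Among 1, 4, 6, the best is 6 at Z. Subgame-perfect outcome: (Soft, Z) with payoffs (14, 6).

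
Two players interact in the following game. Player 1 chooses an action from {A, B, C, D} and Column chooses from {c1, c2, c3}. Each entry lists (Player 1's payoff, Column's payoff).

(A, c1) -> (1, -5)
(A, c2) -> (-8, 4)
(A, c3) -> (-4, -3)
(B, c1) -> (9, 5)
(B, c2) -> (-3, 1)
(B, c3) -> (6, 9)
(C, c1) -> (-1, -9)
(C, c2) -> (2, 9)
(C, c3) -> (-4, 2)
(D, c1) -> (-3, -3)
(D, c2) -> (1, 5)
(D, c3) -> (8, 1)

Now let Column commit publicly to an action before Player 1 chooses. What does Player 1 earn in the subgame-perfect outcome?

Backward induction with Column moving first.
- c1 → Player 1 plays B (best of 1, 9, -1, -3); Column gets 5.
- c2 → Player 1 plays C (best of -8, -3, 2, 1); Column gets 9.
- c3 → Player 1 plays D (best of -4, 6, -4, 8); Column gets 1.
Among 5, 9, 1, the best is 9 at c2. Subgame-perfect outcome: (C, c2) with payoffs (2, 9).

2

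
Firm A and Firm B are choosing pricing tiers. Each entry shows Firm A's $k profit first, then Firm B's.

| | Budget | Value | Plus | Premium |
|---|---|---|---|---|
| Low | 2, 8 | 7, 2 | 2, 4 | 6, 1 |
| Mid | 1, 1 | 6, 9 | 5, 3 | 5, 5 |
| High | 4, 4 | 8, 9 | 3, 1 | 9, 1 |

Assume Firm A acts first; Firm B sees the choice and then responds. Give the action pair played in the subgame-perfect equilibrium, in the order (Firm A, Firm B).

Work backward from Firm B's decision.
- Low: BR = Budget, leader payoff 2.
- Mid: BR = Value, leader payoff 6.
- High: BR = Value, leader payoff 8.
Among 2, 6, 8, the best is 8 at High. Subgame-perfect outcome: (High, Value) with payoffs (8, 9).

(High, Value)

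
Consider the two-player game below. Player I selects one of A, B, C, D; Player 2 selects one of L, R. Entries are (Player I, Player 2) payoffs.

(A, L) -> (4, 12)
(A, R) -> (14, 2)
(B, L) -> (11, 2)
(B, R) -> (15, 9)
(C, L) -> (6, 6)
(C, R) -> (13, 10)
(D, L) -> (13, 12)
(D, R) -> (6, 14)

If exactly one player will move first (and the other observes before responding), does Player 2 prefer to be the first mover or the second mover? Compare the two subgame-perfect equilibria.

first

If Player I leads: Player 2's best replies are A→L, B→R, C→R, D→R; Player I's induced payoffs 4, 15, 13, 6; outcome (B, R), payoffs (15, 9).
If Player 2 leads: Player I's best replies are L→D, R→B; Player 2's induced payoffs 12, 9; outcome (D, L), payoffs (13, 12).
Player 2 gets 12 moving first and 9 moving second, so Player 2 prefers to move first.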